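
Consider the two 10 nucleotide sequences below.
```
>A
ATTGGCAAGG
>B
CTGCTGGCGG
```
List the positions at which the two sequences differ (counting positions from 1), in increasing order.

1, 3, 4, 5, 6, 7, 8

Scanning 1-based: 1: A/C; 3: T/G; 4: G/C; 5: G/T; 6: C/G; 7: A/G; 8: A/C.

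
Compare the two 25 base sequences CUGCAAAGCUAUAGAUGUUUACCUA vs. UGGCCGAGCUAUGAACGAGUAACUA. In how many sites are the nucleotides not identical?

10

The sequences differ at sites 1, 2, 5, 6, 13, 14, 16, 18, 19, 22 (1-based) — 10 in total.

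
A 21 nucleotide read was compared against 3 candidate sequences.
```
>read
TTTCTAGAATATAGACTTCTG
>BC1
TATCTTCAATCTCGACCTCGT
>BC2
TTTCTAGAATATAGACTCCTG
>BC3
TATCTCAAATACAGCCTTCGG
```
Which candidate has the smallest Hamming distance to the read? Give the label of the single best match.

BC1 differs at 8 sites; BC2 differs at 1 site; BC3 differs at 6 sites. The closest is BC2.

BC2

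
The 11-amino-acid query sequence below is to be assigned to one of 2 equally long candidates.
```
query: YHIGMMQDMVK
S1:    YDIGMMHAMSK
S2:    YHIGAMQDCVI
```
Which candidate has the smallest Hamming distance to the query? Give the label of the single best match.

Hamming distances to query — S1: 4; S2: 3.
Smallest is S2 with 3 mismatches.

S2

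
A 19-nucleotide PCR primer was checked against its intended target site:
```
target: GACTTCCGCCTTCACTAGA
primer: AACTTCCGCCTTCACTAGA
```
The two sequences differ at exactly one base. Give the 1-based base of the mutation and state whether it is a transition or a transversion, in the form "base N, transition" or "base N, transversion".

Base 1 changes G→A. G is a purine and A is a purine, so this is a transition.

base 1, transition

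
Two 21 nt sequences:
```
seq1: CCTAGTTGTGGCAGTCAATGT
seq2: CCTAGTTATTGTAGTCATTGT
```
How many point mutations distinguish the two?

The sequences differ at bases 8, 10, 12, 18 (1-based) — 4 in total.

4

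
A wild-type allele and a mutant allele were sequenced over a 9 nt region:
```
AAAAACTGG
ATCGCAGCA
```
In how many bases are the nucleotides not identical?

8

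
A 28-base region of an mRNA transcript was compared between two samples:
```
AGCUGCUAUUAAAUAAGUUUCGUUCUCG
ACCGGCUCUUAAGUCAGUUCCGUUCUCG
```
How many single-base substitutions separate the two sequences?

Mismatches (1-based): site 2: G→C; site 4: U→G; site 8: A→C; site 13: A→G; site 15: A→C; site 20: U→C.

6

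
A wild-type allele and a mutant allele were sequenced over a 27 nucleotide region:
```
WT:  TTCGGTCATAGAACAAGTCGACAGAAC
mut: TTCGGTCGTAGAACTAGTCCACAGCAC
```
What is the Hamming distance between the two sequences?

Mismatches (1-based): base 8: A→G; base 15: A→T; base 20: G→C; base 25: A→C.

4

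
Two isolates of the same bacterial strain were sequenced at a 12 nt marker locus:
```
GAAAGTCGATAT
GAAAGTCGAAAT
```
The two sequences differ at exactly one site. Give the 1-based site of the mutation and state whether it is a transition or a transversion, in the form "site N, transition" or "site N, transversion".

Site 10 changes T→A. T is a pyrimidine and A is a purine, so this is a transversion.

site 10, transversion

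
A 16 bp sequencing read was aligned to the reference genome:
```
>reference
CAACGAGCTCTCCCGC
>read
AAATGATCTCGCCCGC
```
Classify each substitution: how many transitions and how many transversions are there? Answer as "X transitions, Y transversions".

1 transition, 3 transversions

Mismatches (1-based):
site 1: C→A (pyrimidine→purine, transversion)
site 4: C→T (pyrimidine→pyrimidine, transition)
site 7: G→T (purine→pyrimidine, transversion)
site 11: T→G (pyrimidine→purine, transversion)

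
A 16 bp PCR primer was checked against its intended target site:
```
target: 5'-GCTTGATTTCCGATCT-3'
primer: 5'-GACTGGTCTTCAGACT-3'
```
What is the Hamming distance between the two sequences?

Comparing position by position, 8 sites differ: 2 (C/A), 3 (T/C), 6 (A/G), 8 (T/C), 10 (C/T), 12 (G/A), 13 (A/G), 14 (T/A).

8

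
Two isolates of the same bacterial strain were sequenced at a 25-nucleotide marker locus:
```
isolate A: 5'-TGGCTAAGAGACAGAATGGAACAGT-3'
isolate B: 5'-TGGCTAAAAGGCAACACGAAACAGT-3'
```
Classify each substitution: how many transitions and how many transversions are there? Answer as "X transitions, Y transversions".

Mismatches (1-based):
position 8: G→A (purine→purine, transition)
position 11: A→G (purine→purine, transition)
position 14: G→A (purine→purine, transition)
position 15: A→C (purine→pyrimidine, transversion)
position 17: T→C (pyrimidine→pyrimidine, transition)
position 19: G→A (purine→purine, transition)

5 transitions, 1 transversion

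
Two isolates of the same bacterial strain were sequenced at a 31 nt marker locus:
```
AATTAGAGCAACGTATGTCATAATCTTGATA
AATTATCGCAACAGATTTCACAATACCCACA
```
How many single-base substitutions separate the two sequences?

Comparing position by position, 11 sites differ: 6 (G/T), 7 (A/C), 13 (G/A), 14 (T/G), 17 (G/T), 21 (T/C), 25 (C/A), 26 (T/C), 27 (T/C), 28 (G/C), 30 (T/C).

11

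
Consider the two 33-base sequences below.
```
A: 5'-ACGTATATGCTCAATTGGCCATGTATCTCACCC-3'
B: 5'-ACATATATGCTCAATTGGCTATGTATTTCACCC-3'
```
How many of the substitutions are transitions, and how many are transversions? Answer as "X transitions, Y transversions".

Mismatches (1-based):
base 3: G→A (purine→purine, transition)
base 20: C→T (pyrimidine→pyrimidine, transition)
base 27: C→T (pyrimidine→pyrimidine, transition)

3 transitions, 0 transversions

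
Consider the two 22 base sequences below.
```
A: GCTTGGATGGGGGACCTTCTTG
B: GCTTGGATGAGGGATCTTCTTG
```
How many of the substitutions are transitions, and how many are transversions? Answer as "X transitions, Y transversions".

Transitions (purine↔purine or pyrimidine↔pyrimidine): 10 G→A, 15 C→T.
Transversions (purine↔pyrimidine): none.

2 transitions, 0 transversions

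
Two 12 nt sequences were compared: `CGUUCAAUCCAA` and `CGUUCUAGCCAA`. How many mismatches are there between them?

Comparing position by position, 2 positions differ: 6 (A/U), 8 (U/G).

2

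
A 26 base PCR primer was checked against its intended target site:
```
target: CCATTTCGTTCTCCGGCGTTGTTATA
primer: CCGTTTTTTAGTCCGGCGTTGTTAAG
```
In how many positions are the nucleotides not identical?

7

Mismatches (1-based): position 3: A→G; position 7: C→T; position 8: G→T; position 10: T→A; position 11: C→G; position 25: T→A; position 26: A→G.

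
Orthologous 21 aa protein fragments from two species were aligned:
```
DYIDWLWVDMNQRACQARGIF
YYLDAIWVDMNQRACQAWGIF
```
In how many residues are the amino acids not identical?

Comparing position by position, 5 residues differ: 1 (D/Y), 3 (I/L), 5 (W/A), 6 (L/I), 18 (R/W).

5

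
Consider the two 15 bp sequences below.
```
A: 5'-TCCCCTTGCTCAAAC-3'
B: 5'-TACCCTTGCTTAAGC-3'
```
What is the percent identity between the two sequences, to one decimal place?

80.0%

Mismatches at positions 2, 11, 14 (1-based): 3 of 15.
Identical positions: 12/15 = 80% → 80.0%.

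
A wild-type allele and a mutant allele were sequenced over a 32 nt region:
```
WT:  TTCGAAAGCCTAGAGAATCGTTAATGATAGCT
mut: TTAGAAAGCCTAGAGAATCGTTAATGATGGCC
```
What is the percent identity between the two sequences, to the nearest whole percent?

91%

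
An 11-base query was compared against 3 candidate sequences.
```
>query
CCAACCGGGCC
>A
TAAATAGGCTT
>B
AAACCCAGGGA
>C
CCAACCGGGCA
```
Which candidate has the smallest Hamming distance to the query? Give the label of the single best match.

A differs at 7 sites; B differs at 6 sites; C differs at 1 site. The closest is C.

C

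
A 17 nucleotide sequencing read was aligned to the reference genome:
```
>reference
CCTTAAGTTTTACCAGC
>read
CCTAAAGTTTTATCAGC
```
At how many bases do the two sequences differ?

The sequences differ at bases 4, 13 (1-based) — 2 in total.

2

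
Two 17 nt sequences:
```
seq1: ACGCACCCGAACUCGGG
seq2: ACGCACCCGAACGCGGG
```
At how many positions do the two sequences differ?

1

The sequences differ at positions 13 (1-based) — 1 in total.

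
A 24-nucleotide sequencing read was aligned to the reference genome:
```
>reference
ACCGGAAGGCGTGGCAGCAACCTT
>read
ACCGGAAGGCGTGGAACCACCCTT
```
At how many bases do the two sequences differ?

3

Comparing position by position, 3 bases differ: 15 (C/A), 17 (G/C), 20 (A/C).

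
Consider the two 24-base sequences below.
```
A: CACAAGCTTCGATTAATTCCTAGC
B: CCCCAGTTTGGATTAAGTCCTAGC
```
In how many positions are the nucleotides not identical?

5

Mismatches (1-based): position 2: A→C; position 4: A→C; position 7: C→T; position 10: C→G; position 17: T→G.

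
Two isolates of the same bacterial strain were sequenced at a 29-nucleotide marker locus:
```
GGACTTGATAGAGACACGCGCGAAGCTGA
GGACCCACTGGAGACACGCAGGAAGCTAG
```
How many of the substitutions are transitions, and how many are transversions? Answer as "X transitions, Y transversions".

Mismatches (1-based):
base 5: T→C (pyrimidine→pyrimidine, transition)
base 6: T→C (pyrimidine→pyrimidine, transition)
base 7: G→A (purine→purine, transition)
base 8: A→C (purine→pyrimidine, transversion)
base 10: A→G (purine→purine, transition)
base 20: G→A (purine→purine, transition)
base 21: C→G (pyrimidine→purine, transversion)
base 28: G→A (purine→purine, transition)
base 29: A→G (purine→purine, transition)

7 transitions, 2 transversions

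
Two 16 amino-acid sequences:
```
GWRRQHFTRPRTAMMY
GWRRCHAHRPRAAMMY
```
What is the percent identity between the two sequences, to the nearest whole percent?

75%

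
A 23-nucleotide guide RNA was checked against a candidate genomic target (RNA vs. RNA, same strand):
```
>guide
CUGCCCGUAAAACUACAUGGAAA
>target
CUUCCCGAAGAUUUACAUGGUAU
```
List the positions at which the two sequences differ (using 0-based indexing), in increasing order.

2, 7, 9, 11, 12, 20, 22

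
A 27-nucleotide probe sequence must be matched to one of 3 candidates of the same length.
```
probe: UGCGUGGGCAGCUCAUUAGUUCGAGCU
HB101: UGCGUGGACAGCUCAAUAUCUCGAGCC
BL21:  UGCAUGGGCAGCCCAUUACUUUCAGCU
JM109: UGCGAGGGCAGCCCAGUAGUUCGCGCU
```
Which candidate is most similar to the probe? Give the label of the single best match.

JM109

HB101 differs at 5 sites; BL21 differs at 5 sites; JM109 differs at 4 sites. The closest is JM109.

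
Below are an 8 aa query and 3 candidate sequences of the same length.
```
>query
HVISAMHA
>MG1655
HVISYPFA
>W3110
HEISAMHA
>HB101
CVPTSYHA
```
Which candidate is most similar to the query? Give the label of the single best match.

Hamming distances to query — MG1655: 3; W3110: 1; HB101: 5.
Smallest is W3110 with 1 mismatch.

W3110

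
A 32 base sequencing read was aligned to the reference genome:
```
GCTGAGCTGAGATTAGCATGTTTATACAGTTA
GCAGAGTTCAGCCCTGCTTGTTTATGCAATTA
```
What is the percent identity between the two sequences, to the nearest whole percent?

10 positions differ (3, 7, 9, 12, 13, 14, 15, 18, 26, 29), so 22 of 32 match: 22/32 = 68.75%.

69%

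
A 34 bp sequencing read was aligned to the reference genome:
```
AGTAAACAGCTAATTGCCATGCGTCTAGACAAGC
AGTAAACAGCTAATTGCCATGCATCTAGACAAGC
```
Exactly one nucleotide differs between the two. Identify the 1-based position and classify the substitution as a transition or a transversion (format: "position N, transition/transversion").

position 23, transition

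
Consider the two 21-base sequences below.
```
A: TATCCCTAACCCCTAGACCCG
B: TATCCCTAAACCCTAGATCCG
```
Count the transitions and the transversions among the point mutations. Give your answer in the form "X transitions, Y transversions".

1 transition, 1 transversion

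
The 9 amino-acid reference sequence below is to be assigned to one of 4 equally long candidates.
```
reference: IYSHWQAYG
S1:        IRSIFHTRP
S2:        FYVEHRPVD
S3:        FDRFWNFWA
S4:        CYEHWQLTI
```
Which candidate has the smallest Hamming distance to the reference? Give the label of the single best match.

Hamming distances to reference — S1: 7; S2: 8; S3: 8; S4: 5.
Smallest is S4 with 5 mismatches.

S4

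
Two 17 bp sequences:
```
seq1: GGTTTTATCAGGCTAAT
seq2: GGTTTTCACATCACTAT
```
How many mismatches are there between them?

Mismatches (1-based): position 7: A→C; position 8: T→A; position 11: G→T; position 12: G→C; position 13: C→A; position 14: T→C; position 15: A→T.

7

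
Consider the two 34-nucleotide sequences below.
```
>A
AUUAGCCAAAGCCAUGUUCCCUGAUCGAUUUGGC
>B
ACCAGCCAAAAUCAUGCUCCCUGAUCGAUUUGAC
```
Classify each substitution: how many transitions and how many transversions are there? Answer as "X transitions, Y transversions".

Transitions (purine↔purine or pyrimidine↔pyrimidine): 2 U→C, 3 U→C, 11 G→A, 12 C→U, 17 U→C, 33 G→A.
Transversions (purine↔pyrimidine): none.

6 transitions, 0 transversions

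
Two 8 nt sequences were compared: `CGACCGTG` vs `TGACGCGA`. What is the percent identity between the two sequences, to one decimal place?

37.5%

Mismatches at positions 1, 5, 6, 7, 8 (1-based): 5 of 8.
Identical positions: 3/8 = 37.5% → 37.5%.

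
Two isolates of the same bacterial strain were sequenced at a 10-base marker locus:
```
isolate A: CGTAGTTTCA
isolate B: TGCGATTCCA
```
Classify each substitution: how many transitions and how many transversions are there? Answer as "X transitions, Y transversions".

Mismatches (1-based):
position 1: C→T (pyrimidine→pyrimidine, transition)
position 3: T→C (pyrimidine→pyrimidine, transition)
position 4: A→G (purine→purine, transition)
position 5: G→A (purine→purine, transition)
position 8: T→C (pyrimidine→pyrimidine, transition)

5 transitions, 0 transversions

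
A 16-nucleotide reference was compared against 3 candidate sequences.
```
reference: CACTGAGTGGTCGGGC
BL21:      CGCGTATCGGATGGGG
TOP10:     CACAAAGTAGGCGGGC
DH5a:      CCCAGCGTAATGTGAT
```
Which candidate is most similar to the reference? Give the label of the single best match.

TOP10

BL21 differs at 8 bases; TOP10 differs at 4 bases; DH5a differs at 9 bases. The closest is TOP10.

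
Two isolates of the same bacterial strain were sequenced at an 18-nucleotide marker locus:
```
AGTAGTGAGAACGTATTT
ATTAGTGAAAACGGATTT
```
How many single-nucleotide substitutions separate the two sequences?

Comparing position by position, 3 bases differ: 2 (G/T), 9 (G/A), 14 (T/G).

3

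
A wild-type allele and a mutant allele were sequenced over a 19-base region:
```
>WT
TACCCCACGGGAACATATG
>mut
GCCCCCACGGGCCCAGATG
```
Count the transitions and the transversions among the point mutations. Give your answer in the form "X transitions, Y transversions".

Transitions (purine↔purine or pyrimidine↔pyrimidine): none.
Transversions (purine↔pyrimidine): 1 T→G, 2 A→C, 12 A→C, 13 A→C, 16 T→G.

0 transitions, 5 transversions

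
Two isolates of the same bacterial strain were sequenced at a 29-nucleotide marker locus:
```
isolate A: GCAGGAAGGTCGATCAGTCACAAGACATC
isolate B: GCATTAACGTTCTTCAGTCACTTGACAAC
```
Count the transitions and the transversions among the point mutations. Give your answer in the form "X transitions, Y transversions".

1 transition, 8 transversions

Transitions (purine↔purine or pyrimidine↔pyrimidine): 11 C→T.
Transversions (purine↔pyrimidine): 4 G→T, 5 G→T, 8 G→C, 12 G→C, 13 A→T, 22 A→T, 23 A→T, 28 T→A.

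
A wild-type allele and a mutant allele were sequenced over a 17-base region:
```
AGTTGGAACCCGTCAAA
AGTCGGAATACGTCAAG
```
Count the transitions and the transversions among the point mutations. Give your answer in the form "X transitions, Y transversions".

3 transitions, 1 transversion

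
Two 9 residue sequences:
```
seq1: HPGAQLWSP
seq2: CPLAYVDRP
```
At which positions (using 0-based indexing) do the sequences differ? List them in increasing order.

0, 2, 4, 5, 6, 7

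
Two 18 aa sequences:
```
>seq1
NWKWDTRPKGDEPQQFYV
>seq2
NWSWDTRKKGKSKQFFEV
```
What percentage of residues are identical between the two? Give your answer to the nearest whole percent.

61%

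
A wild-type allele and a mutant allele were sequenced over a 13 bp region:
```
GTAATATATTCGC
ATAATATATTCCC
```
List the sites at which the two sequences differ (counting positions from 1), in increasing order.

Differences at site 1 (G→A), site 12 (G→C).

1, 12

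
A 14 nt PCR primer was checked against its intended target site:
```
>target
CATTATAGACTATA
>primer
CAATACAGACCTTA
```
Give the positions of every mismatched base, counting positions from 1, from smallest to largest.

3, 6, 11, 12

Differences at position 3 (T→A), position 6 (T→C), position 11 (T→C), position 12 (A→T).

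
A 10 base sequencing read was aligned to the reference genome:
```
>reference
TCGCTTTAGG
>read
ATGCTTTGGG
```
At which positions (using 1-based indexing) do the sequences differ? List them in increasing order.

Differences at position 1 (T→A), position 2 (C→T), position 8 (A→G).

1, 2, 8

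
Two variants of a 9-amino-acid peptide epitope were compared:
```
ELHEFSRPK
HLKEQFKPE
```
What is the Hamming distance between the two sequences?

6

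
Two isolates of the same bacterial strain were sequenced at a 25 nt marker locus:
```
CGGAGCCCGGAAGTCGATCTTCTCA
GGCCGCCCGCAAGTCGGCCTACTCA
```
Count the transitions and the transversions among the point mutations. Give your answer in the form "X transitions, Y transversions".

2 transitions, 5 transversions

Transitions (purine↔purine or pyrimidine↔pyrimidine): 17 A→G, 18 T→C.
Transversions (purine↔pyrimidine): 1 C→G, 3 G→C, 4 A→C, 10 G→C, 21 T→A.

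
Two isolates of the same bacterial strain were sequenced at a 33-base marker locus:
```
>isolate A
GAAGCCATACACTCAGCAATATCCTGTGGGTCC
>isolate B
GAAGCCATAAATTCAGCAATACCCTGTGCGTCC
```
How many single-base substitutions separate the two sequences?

4

Comparing position by position, 4 bases differ: 10 (C/A), 12 (C/T), 22 (T/C), 29 (G/C).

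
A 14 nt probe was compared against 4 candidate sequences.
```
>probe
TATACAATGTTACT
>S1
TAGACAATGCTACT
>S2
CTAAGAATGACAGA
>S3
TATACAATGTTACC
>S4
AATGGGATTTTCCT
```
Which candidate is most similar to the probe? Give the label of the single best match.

S3

S1 differs at 2 bases; S2 differs at 8 bases; S3 differs at 1 base; S4 differs at 6 bases. The closest is S3.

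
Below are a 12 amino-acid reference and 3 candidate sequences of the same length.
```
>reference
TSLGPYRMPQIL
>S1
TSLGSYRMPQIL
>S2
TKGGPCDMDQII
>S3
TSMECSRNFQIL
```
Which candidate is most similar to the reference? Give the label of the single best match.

S1 differs at 1 residue; S2 differs at 6 residues; S3 differs at 6 residues. The closest is S1.

S1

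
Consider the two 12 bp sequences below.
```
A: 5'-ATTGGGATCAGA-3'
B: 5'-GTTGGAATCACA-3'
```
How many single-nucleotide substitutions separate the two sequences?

Mismatches (1-based): site 1: A→G; site 6: G→A; site 11: G→C.

3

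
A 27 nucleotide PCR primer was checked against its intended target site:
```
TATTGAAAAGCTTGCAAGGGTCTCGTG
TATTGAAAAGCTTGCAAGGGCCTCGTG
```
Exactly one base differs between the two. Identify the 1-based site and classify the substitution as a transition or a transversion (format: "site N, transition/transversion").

site 21, transition

The sequences differ only at site 21: T→C (pyrimidine→pyrimidine), a transition.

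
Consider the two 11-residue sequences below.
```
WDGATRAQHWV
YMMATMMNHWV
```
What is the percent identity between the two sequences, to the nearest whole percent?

45%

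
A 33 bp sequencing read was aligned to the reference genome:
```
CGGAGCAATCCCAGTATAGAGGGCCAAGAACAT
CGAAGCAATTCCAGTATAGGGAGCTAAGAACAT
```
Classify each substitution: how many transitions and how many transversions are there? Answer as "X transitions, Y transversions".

5 transitions, 0 transversions

Transitions (purine↔purine or pyrimidine↔pyrimidine): 3 G→A, 10 C→T, 20 A→G, 22 G→A, 25 C→T.
Transversions (purine↔pyrimidine): none.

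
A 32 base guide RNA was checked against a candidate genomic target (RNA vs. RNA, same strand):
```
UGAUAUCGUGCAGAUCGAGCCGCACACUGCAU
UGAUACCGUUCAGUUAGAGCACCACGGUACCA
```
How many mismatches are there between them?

Comparing position by position, 11 positions differ: 6 (U/C), 10 (G/U), 14 (A/U), 16 (C/A), 21 (C/A), 22 (G/C), 26 (A/G), 27 (C/G), 29 (G/A), 31 (A/C), 32 (U/A).

11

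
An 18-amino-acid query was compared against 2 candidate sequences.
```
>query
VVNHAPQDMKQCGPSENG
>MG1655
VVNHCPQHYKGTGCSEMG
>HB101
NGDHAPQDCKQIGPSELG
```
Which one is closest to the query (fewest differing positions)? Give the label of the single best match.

MG1655 differs at 7 positions; HB101 differs at 6 positions. The closest is HB101.

HB101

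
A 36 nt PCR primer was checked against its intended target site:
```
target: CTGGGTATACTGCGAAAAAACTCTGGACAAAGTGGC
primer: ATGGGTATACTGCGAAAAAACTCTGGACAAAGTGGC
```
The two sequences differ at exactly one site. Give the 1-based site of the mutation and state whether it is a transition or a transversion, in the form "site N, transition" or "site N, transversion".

Site 1 changes C→A. C is a pyrimidine and A is a purine, so this is a transversion.

site 1, transversion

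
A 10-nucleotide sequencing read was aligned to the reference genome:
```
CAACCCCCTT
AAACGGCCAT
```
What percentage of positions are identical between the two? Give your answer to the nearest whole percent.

60%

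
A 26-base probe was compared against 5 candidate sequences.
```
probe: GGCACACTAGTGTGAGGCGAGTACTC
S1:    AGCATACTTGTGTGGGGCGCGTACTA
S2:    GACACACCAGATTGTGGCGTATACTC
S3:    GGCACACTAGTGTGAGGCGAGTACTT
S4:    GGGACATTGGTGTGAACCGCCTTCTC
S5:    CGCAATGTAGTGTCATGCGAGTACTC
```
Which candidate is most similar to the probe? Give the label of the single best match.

Hamming distances to probe — S1: 6; S2: 7; S3: 1; S4: 8; S5: 6.
Smallest is S3 with 1 mismatch.

S3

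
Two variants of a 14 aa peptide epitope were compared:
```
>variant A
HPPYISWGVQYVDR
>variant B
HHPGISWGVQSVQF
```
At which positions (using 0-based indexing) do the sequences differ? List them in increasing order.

Differences at position 1 (P→H), position 3 (Y→G), position 10 (Y→S), position 12 (D→Q), position 13 (R→F).

1, 3, 10, 12, 13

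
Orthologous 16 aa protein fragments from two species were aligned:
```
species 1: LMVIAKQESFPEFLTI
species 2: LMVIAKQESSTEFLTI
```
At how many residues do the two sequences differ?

2

Comparing position by position, 2 residues differ: 10 (F/S), 11 (P/T).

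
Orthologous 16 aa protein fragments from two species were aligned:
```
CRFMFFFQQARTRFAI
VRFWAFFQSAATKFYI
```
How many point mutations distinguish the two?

7

Mismatches (1-based): residue 1: C→V; residue 4: M→W; residue 5: F→A; residue 9: Q→S; residue 11: R→A; residue 13: R→K; residue 15: A→Y.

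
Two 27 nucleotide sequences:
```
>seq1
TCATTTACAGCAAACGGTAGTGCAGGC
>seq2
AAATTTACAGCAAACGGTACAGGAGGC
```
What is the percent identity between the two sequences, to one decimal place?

81.5%

5 positions differ (1, 2, 20, 21, 23), so 22 of 27 match: 22/27 = 81.48%.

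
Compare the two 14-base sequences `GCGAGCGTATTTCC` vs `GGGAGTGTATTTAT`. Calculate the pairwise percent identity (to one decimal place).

Mismatches at positions 2, 6, 13, 14 (1-based): 4 of 14.
Identical positions: 10/14 = 71.43% → 71.4%.

71.4%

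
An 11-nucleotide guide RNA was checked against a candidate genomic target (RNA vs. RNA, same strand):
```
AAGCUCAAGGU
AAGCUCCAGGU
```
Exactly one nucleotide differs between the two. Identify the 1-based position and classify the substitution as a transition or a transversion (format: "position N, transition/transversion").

position 7, transversion

Position 7 changes A→C. A is a purine and C is a pyrimidine, so this is a transversion.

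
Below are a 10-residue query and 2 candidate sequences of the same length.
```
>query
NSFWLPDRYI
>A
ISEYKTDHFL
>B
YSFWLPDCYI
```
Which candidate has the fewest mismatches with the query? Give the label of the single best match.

Hamming distances to query — A: 8; B: 2.
Smallest is B with 2 mismatches.

B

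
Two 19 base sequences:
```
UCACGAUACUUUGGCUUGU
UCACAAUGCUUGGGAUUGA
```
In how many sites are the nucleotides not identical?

5

Mismatches (1-based): site 5: G→A; site 8: A→G; site 12: U→G; site 15: C→A; site 19: U→A.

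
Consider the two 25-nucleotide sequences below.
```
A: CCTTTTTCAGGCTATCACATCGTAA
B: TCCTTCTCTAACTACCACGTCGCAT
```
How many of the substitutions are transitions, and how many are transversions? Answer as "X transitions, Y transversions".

Mismatches (1-based):
site 1: C→T (pyrimidine→pyrimidine, transition)
site 3: T→C (pyrimidine→pyrimidine, transition)
site 6: T→C (pyrimidine→pyrimidine, transition)
site 9: A→T (purine→pyrimidine, transversion)
site 10: G→A (purine→purine, transition)
site 11: G→A (purine→purine, transition)
site 15: T→C (pyrimidine→pyrimidine, transition)
site 19: A→G (purine→purine, transition)
site 23: T→C (pyrimidine→pyrimidine, transition)
site 25: A→T (purine→pyrimidine, transversion)

8 transitions, 2 transversions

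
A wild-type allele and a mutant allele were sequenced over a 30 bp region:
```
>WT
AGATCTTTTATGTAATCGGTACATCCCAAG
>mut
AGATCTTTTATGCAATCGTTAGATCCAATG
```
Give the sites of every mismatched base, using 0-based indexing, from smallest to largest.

12, 18, 21, 26, 28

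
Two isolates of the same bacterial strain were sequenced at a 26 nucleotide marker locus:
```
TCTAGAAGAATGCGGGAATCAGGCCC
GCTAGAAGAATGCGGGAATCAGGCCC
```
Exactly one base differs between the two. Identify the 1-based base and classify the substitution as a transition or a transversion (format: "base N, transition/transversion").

Base 1 changes T→G. T is a pyrimidine and G is a purine, so this is a transversion.

base 1, transversion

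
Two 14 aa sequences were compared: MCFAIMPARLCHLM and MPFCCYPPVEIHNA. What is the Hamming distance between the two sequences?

The sequences differ at residues 2, 4, 5, 6, 8, 9, 10, 11, 13, 14 (1-based) — 10 in total.

10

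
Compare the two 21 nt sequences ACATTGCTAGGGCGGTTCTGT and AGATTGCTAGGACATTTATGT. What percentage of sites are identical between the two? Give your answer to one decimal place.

76.2%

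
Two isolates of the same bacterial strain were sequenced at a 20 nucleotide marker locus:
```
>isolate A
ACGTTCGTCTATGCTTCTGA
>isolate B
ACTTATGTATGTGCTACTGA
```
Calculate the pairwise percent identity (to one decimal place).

Mismatches at positions 3, 5, 6, 9, 11, 16 (1-based): 6 of 20.
Identical positions: 14/20 = 70% → 70.0%.

70.0%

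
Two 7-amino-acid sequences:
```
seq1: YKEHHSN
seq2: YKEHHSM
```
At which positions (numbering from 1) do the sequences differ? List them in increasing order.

7

Scanning 1-based: 7: N/M.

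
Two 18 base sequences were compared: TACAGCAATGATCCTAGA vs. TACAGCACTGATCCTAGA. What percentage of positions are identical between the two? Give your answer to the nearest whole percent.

1 position differs (8), so 17 of 18 match: 17/18 = 94.44%.

94%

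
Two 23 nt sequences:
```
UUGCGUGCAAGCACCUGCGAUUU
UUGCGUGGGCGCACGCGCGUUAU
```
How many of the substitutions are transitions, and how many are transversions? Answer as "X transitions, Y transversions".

2 transitions, 5 transversions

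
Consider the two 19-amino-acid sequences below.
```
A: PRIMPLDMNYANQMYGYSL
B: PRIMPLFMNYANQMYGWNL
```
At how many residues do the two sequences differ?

3

The sequences differ at residues 7, 17, 18 (1-based) — 3 in total.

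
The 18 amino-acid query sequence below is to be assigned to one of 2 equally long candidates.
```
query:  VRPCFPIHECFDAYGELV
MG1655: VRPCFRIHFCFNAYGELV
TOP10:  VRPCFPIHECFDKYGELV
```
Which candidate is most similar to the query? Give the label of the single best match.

MG1655 differs at 3 positions; TOP10 differs at 1 position. The closest is TOP10.

TOP10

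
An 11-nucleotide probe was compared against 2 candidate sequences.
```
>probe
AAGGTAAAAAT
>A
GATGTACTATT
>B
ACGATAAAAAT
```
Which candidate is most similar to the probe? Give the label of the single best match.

Hamming distances to probe — A: 5; B: 2.
Smallest is B with 2 mismatches.

B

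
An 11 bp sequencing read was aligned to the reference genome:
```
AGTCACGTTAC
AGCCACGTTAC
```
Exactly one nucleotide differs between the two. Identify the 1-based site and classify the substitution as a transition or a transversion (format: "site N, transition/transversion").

site 3, transition

The sequences differ only at site 3: T→C (pyrimidine→pyrimidine), a transition.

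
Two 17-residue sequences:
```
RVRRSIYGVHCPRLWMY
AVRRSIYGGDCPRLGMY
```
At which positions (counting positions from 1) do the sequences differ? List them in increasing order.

Scanning 1-based: 1: R/A; 9: V/G; 10: H/D; 15: W/G.

1, 9, 10, 15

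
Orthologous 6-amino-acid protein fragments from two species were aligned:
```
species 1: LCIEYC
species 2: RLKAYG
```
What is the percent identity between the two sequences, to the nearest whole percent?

17%

5 positions differ (1, 2, 3, 4, 6), so 1 of 6 match: 1/6 = 16.67%.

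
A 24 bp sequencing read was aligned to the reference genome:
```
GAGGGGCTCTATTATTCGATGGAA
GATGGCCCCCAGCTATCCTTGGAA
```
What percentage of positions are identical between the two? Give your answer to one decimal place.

Mismatches at positions 3, 6, 8, 10, 12, 13, 14, 15, 18, 19 (1-based): 10 of 24.
Identical positions: 14/24 = 58.33% → 58.3%.

58.3%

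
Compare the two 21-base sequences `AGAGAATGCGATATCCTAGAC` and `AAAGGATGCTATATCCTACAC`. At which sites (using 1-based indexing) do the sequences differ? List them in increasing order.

Scanning 1-based: 2: G/A; 5: A/G; 10: G/T; 19: G/C.

2, 5, 10, 19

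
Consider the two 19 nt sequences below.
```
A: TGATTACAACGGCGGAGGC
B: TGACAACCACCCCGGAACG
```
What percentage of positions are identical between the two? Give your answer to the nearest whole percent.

8 positions differ (4, 5, 8, 11, 12, 17, 18, 19), so 11 of 19 match: 11/19 = 57.89%.

58%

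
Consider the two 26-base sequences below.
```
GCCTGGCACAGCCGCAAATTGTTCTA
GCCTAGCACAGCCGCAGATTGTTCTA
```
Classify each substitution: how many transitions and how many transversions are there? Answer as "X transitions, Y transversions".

2 transitions, 0 transversions

Transitions (purine↔purine or pyrimidine↔pyrimidine): 5 G→A, 17 A→G.
Transversions (purine↔pyrimidine): none.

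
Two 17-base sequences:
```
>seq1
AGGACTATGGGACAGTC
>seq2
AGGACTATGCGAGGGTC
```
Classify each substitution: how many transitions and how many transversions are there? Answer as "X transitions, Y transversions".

1 transition, 2 transversions

Transitions (purine↔purine or pyrimidine↔pyrimidine): 14 A→G.
Transversions (purine↔pyrimidine): 10 G→C, 13 C→G.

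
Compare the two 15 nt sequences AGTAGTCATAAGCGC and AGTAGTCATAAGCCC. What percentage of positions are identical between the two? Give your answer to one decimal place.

93.3%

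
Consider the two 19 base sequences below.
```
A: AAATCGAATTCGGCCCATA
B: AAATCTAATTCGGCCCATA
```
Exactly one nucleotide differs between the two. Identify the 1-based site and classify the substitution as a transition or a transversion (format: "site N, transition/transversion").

site 6, transversion

The sequences differ only at site 6: G→T (purine→pyrimidine), a transversion.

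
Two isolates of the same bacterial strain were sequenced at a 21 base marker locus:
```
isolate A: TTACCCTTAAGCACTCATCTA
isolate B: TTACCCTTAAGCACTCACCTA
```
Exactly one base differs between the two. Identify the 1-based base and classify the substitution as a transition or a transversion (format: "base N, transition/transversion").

base 18, transition

The sequences differ only at base 18: T→C (pyrimidine→pyrimidine), a transition.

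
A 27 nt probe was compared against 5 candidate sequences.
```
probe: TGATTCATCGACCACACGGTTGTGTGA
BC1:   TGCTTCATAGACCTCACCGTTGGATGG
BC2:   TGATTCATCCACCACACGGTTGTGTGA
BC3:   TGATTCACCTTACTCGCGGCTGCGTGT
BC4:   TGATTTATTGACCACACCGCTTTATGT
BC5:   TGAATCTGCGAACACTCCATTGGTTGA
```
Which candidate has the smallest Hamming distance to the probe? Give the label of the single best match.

BC1 differs at 7 bases; BC2 differs at 1 base; BC3 differs at 9 bases; BC4 differs at 7 bases; BC5 differs at 9 bases. The closest is BC2.

BC2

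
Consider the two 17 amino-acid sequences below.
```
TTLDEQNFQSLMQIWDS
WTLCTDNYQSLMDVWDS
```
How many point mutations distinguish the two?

Comparing position by position, 7 residues differ: 1 (T/W), 4 (D/C), 5 (E/T), 6 (Q/D), 8 (F/Y), 13 (Q/D), 14 (I/V).

7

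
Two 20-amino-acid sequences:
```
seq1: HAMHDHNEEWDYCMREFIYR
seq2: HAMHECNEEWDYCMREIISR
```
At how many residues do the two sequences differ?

Mismatches (1-based): residue 5: D→E; residue 6: H→C; residue 17: F→I; residue 19: Y→S.

4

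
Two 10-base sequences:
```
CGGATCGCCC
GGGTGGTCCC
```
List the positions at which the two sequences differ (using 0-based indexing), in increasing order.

0, 3, 4, 5, 6

Scanning 0-based: 0: C/G; 3: A/T; 4: T/G; 5: C/G; 6: G/T.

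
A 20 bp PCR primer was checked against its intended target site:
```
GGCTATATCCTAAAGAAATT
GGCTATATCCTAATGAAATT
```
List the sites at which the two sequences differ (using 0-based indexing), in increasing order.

Scanning 0-based: 13: A/T.

13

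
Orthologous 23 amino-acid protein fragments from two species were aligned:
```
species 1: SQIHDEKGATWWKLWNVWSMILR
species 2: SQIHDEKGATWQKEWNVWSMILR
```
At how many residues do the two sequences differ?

Comparing position by position, 2 residues differ: 12 (W/Q), 14 (L/E).

2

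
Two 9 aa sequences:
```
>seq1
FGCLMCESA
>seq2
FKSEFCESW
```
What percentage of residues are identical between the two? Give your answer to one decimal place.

Mismatches at positions 2, 3, 4, 5, 9 (1-based): 5 of 9.
Identical positions: 4/9 = 44.44% → 44.4%.

44.4%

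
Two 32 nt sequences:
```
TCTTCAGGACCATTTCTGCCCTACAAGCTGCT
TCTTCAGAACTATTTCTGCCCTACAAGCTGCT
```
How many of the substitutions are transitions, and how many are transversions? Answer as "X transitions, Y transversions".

Transitions (purine↔purine or pyrimidine↔pyrimidine): 8 G→A, 11 C→T.
Transversions (purine↔pyrimidine): none.

2 transitions, 0 transversions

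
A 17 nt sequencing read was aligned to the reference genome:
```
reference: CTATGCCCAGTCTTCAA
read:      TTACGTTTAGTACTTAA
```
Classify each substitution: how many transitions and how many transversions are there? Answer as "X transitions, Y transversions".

Mismatches (1-based):
base 1: C→T (pyrimidine→pyrimidine, transition)
base 4: T→C (pyrimidine→pyrimidine, transition)
base 6: C→T (pyrimidine→pyrimidine, transition)
base 7: C→T (pyrimidine→pyrimidine, transition)
base 8: C→T (pyrimidine→pyrimidine, transition)
base 12: C→A (pyrimidine→purine, transversion)
base 13: T→C (pyrimidine→pyrimidine, transition)
base 15: C→T (pyrimidine→pyrimidine, transition)

7 transitions, 1 transversion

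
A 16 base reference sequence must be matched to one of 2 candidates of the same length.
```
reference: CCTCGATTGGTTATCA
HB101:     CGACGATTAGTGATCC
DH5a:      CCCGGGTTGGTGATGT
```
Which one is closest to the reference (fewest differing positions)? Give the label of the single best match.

HB101

Hamming distances to reference — HB101: 5; DH5a: 6.
Smallest is HB101 with 5 mismatches.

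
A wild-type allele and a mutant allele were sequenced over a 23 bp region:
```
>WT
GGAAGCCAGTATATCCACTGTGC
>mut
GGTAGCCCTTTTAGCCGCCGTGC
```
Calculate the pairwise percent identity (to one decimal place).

69.6%

7 positions differ (3, 8, 9, 11, 14, 17, 19), so 16 of 23 match: 16/23 = 69.57%.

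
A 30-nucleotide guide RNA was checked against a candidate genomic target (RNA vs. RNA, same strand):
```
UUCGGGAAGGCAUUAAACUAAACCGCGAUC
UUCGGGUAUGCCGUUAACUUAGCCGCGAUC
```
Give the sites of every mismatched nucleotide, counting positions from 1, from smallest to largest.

7, 9, 12, 13, 15, 20, 22

Scanning 1-based: 7: A/U; 9: G/U; 12: A/C; 13: U/G; 15: A/U; 20: A/U; 22: A/G.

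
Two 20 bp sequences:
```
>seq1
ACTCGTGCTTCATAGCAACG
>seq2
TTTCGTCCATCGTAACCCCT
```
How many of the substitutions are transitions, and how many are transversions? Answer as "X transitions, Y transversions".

Mismatches (1-based):
base 1: A→T (purine→pyrimidine, transversion)
base 2: C→T (pyrimidine→pyrimidine, transition)
base 7: G→C (purine→pyrimidine, transversion)
base 9: T→A (pyrimidine→purine, transversion)
base 12: A→G (purine→purine, transition)
base 15: G→A (purine→purine, transition)
base 17: A→C (purine→pyrimidine, transversion)
base 18: A→C (purine→pyrimidine, transversion)
base 20: G→T (purine→pyrimidine, transversion)

3 transitions, 6 transversions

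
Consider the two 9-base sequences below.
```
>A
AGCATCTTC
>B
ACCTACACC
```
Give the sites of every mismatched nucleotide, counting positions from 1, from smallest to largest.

2, 4, 5, 7, 8

Differences at site 2 (G→C), site 4 (A→T), site 5 (T→A), site 7 (T→A), site 8 (T→C).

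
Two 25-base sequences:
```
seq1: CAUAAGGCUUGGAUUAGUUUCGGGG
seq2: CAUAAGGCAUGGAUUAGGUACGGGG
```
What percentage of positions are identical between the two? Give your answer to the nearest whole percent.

3 positions differ (9, 18, 20), so 22 of 25 match: 22/25 = 88%.

88%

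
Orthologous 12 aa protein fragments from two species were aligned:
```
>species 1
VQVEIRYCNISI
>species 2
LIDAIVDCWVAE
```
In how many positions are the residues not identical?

10

Comparing position by position, 10 positions differ: 1 (V/L), 2 (Q/I), 3 (V/D), 4 (E/A), 6 (R/V), 7 (Y/D), 9 (N/W), 10 (I/V), 11 (S/A), 12 (I/E).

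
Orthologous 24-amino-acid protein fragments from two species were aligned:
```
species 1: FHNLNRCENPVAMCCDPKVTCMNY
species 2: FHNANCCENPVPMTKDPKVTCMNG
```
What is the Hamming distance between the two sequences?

Comparing position by position, 6 positions differ: 4 (L/A), 6 (R/C), 12 (A/P), 14 (C/T), 15 (C/K), 24 (Y/G).

6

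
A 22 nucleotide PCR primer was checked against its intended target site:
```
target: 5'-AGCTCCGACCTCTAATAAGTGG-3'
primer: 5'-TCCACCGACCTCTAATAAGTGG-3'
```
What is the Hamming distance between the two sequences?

Comparing position by position, 3 sites differ: 1 (A/T), 2 (G/C), 4 (T/A).

3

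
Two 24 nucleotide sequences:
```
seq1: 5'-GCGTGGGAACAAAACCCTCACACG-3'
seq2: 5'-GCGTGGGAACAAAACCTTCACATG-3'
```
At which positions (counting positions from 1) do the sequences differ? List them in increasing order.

17, 23

Differences at position 17 (C→T), position 23 (C→T).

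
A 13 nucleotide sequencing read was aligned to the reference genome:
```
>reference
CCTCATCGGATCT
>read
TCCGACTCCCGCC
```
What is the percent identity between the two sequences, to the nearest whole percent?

23%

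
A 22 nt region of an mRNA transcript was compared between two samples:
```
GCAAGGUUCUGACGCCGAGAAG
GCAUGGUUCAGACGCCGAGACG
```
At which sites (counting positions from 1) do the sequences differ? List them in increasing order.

4, 10, 21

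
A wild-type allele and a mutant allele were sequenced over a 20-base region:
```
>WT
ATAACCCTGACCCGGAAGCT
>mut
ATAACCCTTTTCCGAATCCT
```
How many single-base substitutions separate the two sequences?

6

Comparing position by position, 6 positions differ: 9 (G/T), 10 (A/T), 11 (C/T), 15 (G/A), 17 (A/T), 18 (G/C).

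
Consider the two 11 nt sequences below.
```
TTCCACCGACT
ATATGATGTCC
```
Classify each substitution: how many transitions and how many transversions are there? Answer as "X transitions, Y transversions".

4 transitions, 4 transversions

Transitions (purine↔purine or pyrimidine↔pyrimidine): 4 C→T, 5 A→G, 7 C→T, 11 T→C.
Transversions (purine↔pyrimidine): 1 T→A, 3 C→A, 6 C→A, 9 A→T.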